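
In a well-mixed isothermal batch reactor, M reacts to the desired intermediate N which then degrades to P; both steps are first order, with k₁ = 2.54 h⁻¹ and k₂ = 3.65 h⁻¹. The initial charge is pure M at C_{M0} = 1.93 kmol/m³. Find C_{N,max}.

Evaluating C_N at t_opt = ln(k₂/k₁)/(k₂−k₁) gives C_{N,max}/C_{M0} = (k₁/k₂)^[k₂/(k₂−k₁)].
= (2.54/3.65)^(3.65/(3.65−2.54)) = (0.6959)^(3.288) = 0.3035.
C_{N,max} = 0.3035×1.93 = 0.586 kmol/m³.

0.586 kmol/m³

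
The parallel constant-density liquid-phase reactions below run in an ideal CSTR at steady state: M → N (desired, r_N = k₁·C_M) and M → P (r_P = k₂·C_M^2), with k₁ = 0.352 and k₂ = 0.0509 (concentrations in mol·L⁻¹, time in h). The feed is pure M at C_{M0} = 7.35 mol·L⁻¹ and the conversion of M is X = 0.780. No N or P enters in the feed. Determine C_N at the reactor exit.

4.65 mol·L⁻¹

Exit C_M = C_{M0}(1−X) = 7.35×0.220 = 1.617 mol·L⁻¹.
Rates in a CSTR are evaluated at the outlet concentration: r_N = 0.352×1.617 = 0.5692, r_P = 0.0509×1.617^2 = 0.1331.
Fraction of consumed M going to N: r_N/(r_N+r_P) = 0.8105.
C_N = 0.8105·C_{M0}·X = 0.8105×7.35×0.780 = 4.65 mol·L⁻¹.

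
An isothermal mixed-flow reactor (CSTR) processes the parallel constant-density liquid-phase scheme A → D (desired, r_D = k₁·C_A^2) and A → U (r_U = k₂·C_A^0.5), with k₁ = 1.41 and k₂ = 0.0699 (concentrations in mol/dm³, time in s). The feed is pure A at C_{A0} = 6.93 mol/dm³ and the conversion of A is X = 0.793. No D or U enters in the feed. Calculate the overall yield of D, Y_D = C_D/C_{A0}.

0.771

Exit C_A = C_{A0}(1−X) = 6.93×0.207 = 1.435 mol/dm³.
A CSTR operates uniformly at the exit composition, giving r_D = 2.902 and r_U = 0.08372 (each k·C_A^n at C_A = 1.435).
Fraction of consumed A going to D: r_D/(r_D+r_U) = 0.9720.
C_D = 0.9720·C_{A0}·X = 0.9720×6.93×0.793 = 5.34 mol/dm³; Y_D = C_D/C_{A0} = 0.771.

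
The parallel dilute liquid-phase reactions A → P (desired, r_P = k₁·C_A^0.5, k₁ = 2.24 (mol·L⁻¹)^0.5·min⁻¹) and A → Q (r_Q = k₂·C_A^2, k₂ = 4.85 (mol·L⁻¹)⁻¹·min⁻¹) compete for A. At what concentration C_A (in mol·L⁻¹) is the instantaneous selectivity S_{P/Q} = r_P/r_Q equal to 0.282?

1.39 mol·L⁻¹

S_{P/Q} = (k₁/k₂)·C_A^-1.5 ⇒ C_A = (S·k₂/k₁)^(1/(-1.5)).
= (0.282×4.85/2.24)^(-0.6667) = (0.6106)^(-0.6667) = 1.39 mol·L⁻¹.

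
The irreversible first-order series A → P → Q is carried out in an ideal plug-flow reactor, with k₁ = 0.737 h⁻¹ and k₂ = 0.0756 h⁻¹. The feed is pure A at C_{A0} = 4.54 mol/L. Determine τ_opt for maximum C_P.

For first-order series the maximum of C_P occurs at τ_opt = ln(k₂/k₁)/(k₂−k₁).
= ln(0.0756/0.737)/(0.0756−0.737) = ln(0.1026)/-0.6614 = -2.277/-0.6614 = 3.44 h.

3.44 h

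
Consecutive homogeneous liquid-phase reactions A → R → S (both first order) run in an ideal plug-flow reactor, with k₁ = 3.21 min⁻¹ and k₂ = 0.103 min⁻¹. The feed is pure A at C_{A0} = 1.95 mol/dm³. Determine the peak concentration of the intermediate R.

1.74 mol/dm³

Evaluating C_R at τ_opt = ln(k₂/k₁)/(k₂−k₁) gives C_{R,max}/C_{A0} = (k₁/k₂)^[k₂/(k₂−k₁)].
= (3.21/0.103)^(0.103/(0.103−3.21)) = (31.17)^(-0.03315) = 0.8922.
C_{R,max} = 0.8922×1.95 = 1.74 mol/dm³.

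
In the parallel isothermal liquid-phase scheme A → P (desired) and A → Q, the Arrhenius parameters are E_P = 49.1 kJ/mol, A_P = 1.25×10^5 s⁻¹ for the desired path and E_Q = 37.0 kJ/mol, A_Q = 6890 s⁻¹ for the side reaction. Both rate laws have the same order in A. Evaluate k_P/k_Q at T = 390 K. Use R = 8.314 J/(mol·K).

0.435

k_P/k_Q = (A_P/A_Q)·exp[−(E_P−E_Q)/(RT)] = (A_P/A_Q)·exp[(E_Q−E_P)/(RT)].
(E_Q−E_P)/(RT) = (37.0−49.1)×10³/(8.314×390) = -12100/3242 = -3.732.
k_P/k_Q = (1.25×10^5/6890)·exp(-3.732) = 18.14 × 0.02395 = 0.435.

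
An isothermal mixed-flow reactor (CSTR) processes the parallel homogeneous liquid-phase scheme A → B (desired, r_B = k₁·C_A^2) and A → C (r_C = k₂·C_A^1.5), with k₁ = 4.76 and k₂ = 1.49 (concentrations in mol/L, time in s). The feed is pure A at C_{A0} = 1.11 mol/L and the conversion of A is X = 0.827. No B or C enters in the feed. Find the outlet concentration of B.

0.535 mol/L

Exit C_A = C_{A0}(1−X) = 1.11×0.173 = 0.1920 mol/L.
Rates in a CSTR are evaluated at the outlet concentration: r_B = 4.76×0.1920^2 = 0.1755, r_C = 1.49×0.1920^1.5 = 0.1254.
Fraction of consumed A going to B: r_B/(r_B+r_C) = 0.5833.
C_B = 0.5833·C_{A0}·X = 0.5833×1.11×0.827 = 0.535 mol/L.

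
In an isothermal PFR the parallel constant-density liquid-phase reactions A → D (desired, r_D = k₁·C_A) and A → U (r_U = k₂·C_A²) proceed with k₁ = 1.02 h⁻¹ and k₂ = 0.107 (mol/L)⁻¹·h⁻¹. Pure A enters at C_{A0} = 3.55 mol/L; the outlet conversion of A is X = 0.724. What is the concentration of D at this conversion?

2.09 mol/L

C_A = C_{A0}(1−X) = 0.9798 mol/L.
Along a PFR/batch, dC_D/dC_A = −r_D/(r_D+r_U) = −k₁/(k₁+k₂·C_A).
Integrating from C_{A0} to C_A: C_D = (1.02/0.107)·ln[(1.02+0.107·3.55)/(1.02+0.107·0.980)] = 9.533·ln(1.400/1.125) = 2.085 mol/L.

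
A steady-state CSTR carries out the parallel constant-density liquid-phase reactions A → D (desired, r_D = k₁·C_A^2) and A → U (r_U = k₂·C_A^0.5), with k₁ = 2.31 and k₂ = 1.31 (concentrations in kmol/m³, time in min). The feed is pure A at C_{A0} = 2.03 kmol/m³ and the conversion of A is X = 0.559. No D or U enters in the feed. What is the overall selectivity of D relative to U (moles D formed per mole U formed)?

1.49

Exit C_A = C_{A0}(1−X) = 2.03×0.441 = 0.8952 kmol/m³.
A CSTR operates uniformly at the exit composition, giving r_D = 1.851 and r_U = 1.239 (each k·C_A^n at C_A = 0.8952).
Overall selectivity = C_D/C_U = r_Dτ/(r_Uτ) = r_D/r_U = 1.49.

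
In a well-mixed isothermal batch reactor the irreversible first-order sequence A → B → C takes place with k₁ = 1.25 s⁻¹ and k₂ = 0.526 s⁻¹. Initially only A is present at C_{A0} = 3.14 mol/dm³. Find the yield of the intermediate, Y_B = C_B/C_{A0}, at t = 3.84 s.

For first-order series with pure A initially, C_B(t) = k₁C_{A0}/(k₂−k₁)·(e^(−k₁t) − e^(−k₂t)).
e^(−k₁t) = e^(−1.25×3.84) = e^(−4.800) = 0.008230; e^(−k₂t) = e^(−2.020) = 0.1327.
C_B = 1.25×3.14/(0.526−1.25) × (0.008230−0.1327) = (-5.421)×(-0.1244) = 0.6747 mol/dm³.
Y_B = C_B/C_{A0} = 0.6747/3.14 = 0.215.

0.215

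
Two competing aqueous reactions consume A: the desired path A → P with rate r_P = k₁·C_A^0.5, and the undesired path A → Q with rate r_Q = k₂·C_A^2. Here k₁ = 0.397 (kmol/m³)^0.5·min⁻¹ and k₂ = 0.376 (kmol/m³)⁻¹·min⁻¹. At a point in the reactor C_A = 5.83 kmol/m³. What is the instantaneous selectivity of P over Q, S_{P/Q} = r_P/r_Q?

S_{P/Q} = r_P/r_Q = (k₁·C_A^0.5)/(k₂·C_A^2) = (k₁/k₂)·C_A^-1.5.
= (0.397×5.830^0.5) / (0.376×5.830^2) = 0.9586/12.78 = 0.0750.

0.0750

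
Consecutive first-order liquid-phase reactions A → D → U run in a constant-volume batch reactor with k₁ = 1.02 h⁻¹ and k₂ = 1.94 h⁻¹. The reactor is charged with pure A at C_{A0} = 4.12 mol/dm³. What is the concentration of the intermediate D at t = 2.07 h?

0.471 mol/dm³

The intermediate concentration in a first-order A→B→C sequence is C_D = k₁C_{A0}(e^(−k₁t) − e^(−k₂t))/(k₂−k₁).
e^(−k₁t) = e^(−1.02×2.07) = e^(−2.111) = 0.1211; e^(−k₂t) = e^(−4.016) = 0.01803.
C_D = 1.02×4.12/(1.94−1.02) × (0.1211−0.01803) = 4.568×0.1030 = 0.4707 mol/dm³.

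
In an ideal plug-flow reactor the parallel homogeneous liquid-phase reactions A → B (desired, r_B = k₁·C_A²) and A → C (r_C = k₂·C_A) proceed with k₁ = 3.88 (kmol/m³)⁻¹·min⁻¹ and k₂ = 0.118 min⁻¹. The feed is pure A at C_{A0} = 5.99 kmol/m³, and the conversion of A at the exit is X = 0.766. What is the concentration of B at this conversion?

4.54 kmol/m³

C_A = C_{A0}(1−X) = 1.402 kmol/m³.
Along a PFR/batch, dC_C/dC_A = −r_C/(r_B+r_C) = −k₂/(k₂+k₁·C_A).
Integrating from C_{A0} to C_A: C_C = (0.118/3.88)·ln[(0.118+3.88·5.99)/(0.118+3.88·1.40)] = 0.03041·ln(23.36/5.556) = 0.04367 kmol/m³.
Then C_B = (C_{A0}−C_A) − C_C = 4.588 − 0.04367 = 4.545 kmol/m³.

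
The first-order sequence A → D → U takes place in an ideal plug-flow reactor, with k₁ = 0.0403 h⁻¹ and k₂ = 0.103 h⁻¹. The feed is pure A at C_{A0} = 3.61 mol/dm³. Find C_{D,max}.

0.773 mol/dm³

At the optimum, C_{D,max}/C_{A0} = (k₁/k₂)^[k₂/(k₂−k₁)].
= (0.0403/0.103)^(0.103/(0.103−0.0403)) = (0.3913)^(1.643) = 0.2141.
C_{D,max} = 0.2141×3.61 = 0.773 mol/dm³.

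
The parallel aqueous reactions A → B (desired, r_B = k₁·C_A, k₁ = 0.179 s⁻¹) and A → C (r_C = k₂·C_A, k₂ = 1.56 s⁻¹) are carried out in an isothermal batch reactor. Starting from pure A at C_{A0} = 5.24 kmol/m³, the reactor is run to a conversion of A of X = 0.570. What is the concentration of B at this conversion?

0.307 kmol/m³

C_A = C_{A0}(1−X) = 2.253 kmol/m³.
Both paths are first order in A, so the instantaneous fraction to B is constant: dC_B/d(−C_A) = k₁/(k₁+k₂) = 0.1029.
C_B = 0.1029·(C_{A0}−C_A) = 0.1029×2.987 = 0.307 kmol/m³.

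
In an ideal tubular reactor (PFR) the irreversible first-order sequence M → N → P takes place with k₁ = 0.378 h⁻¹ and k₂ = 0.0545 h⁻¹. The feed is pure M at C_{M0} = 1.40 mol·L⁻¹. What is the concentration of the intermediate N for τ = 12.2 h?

The intermediate concentration in a first-order A→B→C sequence is C_N = k₁C_{M0}(e^(−k₁τ) − e^(−k₂τ))/(k₂−k₁).
e^(−k₁τ) = e^(−0.378×12.2) = e^(−4.612) = 0.009936; e^(−k₂τ) = e^(−0.6649) = 0.5143.
C_N = 0.378×1.40/(0.0545−0.378) × (0.009936−0.5143) = (-1.636)×(-0.5044) = 0.8251 mol·L⁻¹.

0.825 mol·L⁻¹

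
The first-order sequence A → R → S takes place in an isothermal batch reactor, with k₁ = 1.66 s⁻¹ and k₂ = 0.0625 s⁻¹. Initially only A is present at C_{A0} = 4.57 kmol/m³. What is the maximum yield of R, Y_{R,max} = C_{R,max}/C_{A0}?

0.880

Evaluating C_R at t_opt = ln(k₂/k₁)/(k₂−k₁) gives C_{R,max}/C_{A0} = (k₁/k₂)^[k₂/(k₂−k₁)].
= (1.66/0.0625)^(0.0625/(0.0625−1.66)) = (26.56)^(-0.03912) = 0.8796.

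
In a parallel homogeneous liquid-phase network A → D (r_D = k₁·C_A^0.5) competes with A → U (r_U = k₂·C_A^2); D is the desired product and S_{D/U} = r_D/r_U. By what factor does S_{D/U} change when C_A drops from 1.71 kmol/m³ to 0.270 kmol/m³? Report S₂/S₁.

15.9

S_{D/U} = (k₁/k₂)·C_A^-1.5, so S₂/S₁ = (C_{A,2}/C_{A,1})^-1.5.
= (0.270/1.71)^(-1.5) = (0.1579)^(-1.5) = 15.9.
Selectivity toward D rises as C_A falls — low-concentration operation is favoured.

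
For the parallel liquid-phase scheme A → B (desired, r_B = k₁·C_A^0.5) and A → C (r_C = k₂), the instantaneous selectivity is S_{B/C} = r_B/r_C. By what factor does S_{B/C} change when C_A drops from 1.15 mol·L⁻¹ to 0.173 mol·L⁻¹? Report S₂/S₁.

0.388

S_{B/C} = (k₁/k₂)·C_A^0.5, so S₂/S₁ = (C_{A,2}/C_{A,1})^0.5.
= (0.173/1.15)^0.5 = (0.1504)^0.5 = 0.388.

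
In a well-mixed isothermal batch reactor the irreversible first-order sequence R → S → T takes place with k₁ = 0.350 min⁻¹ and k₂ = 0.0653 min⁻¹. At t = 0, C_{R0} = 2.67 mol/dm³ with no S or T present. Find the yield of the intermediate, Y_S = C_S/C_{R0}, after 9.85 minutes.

0.607

For first-order series with pure R initially, C_S(t) = k₁C_{R0}/(k₂−k₁)·(e^(−k₁t) − e^(−k₂t)).
e^(−k₁t) = e^(−0.350×9.85) = e^(−3.447) = 0.03183; e^(−k₂t) = e^(−0.6432) = 0.5256.
C_S = 0.350×2.67/(0.0653−0.350) × (0.03183−0.5256) = (-3.282)×(-0.4938) = 1.621 mol/dm³.
Y_S = C_S/C_{R0} = 1.621/2.67 = 0.607.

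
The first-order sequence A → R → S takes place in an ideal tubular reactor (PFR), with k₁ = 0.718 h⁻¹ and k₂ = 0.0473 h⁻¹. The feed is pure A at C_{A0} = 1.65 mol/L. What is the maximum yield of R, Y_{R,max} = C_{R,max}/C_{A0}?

Evaluating C_R at τ_opt = ln(k₂/k₁)/(k₂−k₁) gives C_{R,max}/C_{A0} = (k₁/k₂)^[k₂/(k₂−k₁)].
= (0.718/0.0473)^(0.0473/(0.0473−0.718)) = (15.18)^(-0.07052) = 0.8255.

0.825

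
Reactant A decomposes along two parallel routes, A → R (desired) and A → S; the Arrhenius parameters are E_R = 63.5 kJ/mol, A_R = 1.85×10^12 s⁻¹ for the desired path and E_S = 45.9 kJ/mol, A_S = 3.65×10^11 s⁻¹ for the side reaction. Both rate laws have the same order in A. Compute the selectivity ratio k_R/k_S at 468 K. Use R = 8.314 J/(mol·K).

0.0550

With equal orders, S_{R/S} = k_R/k_S = (A_R/A_S)·exp[(E_S−E_R)/(RT)].
(E_S−E_R)/(RT) = (45.9−63.5)×10³/(8.314×468) = -17600/3891 = -4.523.
k_R/k_S = (1.85×10^12/3.65×10^11)·exp(-4.523) = 5.068 × 0.01085 = 0.0550.
Since E_R > E_S, raising the temperature improves selectivity toward R.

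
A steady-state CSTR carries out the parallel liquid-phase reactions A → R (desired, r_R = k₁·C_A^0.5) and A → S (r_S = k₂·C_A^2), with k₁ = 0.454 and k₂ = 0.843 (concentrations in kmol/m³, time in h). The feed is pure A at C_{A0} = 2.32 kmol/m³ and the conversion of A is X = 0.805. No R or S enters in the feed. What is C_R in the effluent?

1.19 kmol/m³

Exit C_A = C_{A0}(1−X) = 2.32×0.195 = 0.4524 kmol/m³.
Rates in a CSTR are evaluated at the outlet concentration: r_R = 0.454×0.4524^0.5 = 0.3054, r_S = 0.843×0.4524^2 = 0.1725.
Fraction of consumed A going to R: r_R/(r_R+r_S) = 0.6390.
C_R = 0.6390·C_{A0}·X = 0.6390×2.32×0.805 = 1.19 kmol/m³.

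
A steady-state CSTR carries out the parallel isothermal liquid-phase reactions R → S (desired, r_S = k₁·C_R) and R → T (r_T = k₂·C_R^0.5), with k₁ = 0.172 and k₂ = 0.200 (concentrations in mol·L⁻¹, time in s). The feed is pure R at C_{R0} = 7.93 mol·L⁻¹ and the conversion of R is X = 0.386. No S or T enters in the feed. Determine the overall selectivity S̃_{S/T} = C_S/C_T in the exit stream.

1.90

Exit C_R = C_{R0}(1−X) = 7.93×0.614 = 4.869 mol·L⁻¹.
Rates in a CSTR are evaluated at the outlet concentration: r_S = 0.172×4.869 = 0.8375, r_T = 0.200×4.869^0.5 = 0.4413.
Overall selectivity = C_S/C_T = r_Sτ/(r_Tτ) = r_S/r_T = 1.90.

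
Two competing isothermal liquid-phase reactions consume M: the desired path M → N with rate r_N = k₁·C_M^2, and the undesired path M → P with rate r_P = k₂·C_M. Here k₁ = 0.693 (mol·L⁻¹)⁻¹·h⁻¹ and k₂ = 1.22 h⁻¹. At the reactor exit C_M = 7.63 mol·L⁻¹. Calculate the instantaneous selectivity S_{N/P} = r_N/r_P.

4.33

S_{N/P} = r_N/r_P = (k₁·C_M^2)/(k₂·C_M) = (k₁/k₂)·C_M.
= (0.693×7.630^2) / (1.22×7.630) = 40.34/9.309 = 4.33.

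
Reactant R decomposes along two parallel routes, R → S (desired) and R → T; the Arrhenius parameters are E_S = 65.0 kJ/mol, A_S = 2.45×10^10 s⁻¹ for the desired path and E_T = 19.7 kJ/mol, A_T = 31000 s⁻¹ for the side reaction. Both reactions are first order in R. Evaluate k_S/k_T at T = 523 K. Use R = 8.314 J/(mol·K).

23.6

Since both paths have the same order in R, the concentration cancels and S_{S/T} = k_S/k_T = (A_S/A_T)·exp[(E_T−E_S)/(RT)].
(E_T−E_S)/(RT) = (19.7−65.0)×10³/(8.314×523) = -45300/4348 = -10.42.
k_S/k_T = (2.45×10^10/31000)·exp(-10.42) = 7.903×10^5 × 2.989×10^-5 = 23.6.
Since E_S > E_T, raising the temperature improves selectivity toward S.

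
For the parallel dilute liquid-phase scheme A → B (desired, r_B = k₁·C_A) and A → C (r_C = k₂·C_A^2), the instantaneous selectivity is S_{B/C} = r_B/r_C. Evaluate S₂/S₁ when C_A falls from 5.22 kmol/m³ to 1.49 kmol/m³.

S_{B/C} = (k₁/k₂)·C_A⁻¹, so S₂/S₁ = (C_{A,2}/C_{A,1})⁻¹.
= 5.22/1.49 = 3.50.

3.50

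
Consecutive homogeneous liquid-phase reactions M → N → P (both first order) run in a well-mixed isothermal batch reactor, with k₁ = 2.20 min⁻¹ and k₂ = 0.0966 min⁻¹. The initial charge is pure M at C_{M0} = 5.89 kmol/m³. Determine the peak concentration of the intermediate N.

5.10 kmol/m³

At the optimum, C_{N,max}/C_{M0} = (k₁/k₂)^[k₂/(k₂−k₁)].
= (2.20/0.0966)^(0.0966/(0.0966−2.20)) = (22.77)^(-0.04593) = 0.8663.
C_{N,max} = 0.8663×5.89 = 5.10 kmol/m³.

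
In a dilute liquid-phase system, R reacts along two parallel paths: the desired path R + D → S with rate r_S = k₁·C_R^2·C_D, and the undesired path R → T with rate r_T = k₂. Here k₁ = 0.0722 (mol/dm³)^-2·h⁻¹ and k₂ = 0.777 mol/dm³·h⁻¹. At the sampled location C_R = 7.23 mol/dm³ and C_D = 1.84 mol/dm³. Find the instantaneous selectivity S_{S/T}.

8.94

S_{S/T} = r_S/r_T = (k₁·C_R^2·C_D)/(k₂) = (k₁/k₂)·C_R^2·C_D.
= (0.0722×7.230^2×1.840) / (0.777) = 6.944/0.7770 = 8.94.
Since the desired path is higher order in R, keeping C_R high (PFR or concentrated feed) favours S.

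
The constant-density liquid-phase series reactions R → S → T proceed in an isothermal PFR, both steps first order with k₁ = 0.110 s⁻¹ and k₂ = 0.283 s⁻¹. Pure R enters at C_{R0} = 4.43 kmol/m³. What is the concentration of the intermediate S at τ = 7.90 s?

The intermediate concentration in a first-order A→B→C sequence is C_S = k₁C_{R0}(e^(−k₁τ) − e^(−k₂τ))/(k₂−k₁).
e^(−k₁τ) = e^(−0.110×7.90) = e^(−0.8690) = 0.4194; e^(−k₂τ) = e^(−2.236) = 0.1069.
C_S = 0.110×4.43/(0.283−0.110) × (0.4194−0.1069) = 2.817×0.3125 = 0.8801 kmol/m³.

0.880 kmol/m³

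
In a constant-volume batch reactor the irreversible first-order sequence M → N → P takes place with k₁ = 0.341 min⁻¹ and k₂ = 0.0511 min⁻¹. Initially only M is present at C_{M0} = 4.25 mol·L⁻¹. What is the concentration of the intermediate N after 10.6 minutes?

For first-order series with pure M initially, C_N(t) = k₁C_{M0}/(k₂−k₁)·(e^(−k₁t) − e^(−k₂t)).
e^(−k₁t) = e^(−0.341×10.6) = e^(−3.615) = 0.02693; e^(−k₂t) = e^(−0.5417) = 0.5818.
C_N = 0.341×4.25/(0.0511−0.341) × (0.02693−0.5818) = (-4.999)×(-0.5549) = 2.774 mol·L⁻¹.

2.77 mol·L⁻¹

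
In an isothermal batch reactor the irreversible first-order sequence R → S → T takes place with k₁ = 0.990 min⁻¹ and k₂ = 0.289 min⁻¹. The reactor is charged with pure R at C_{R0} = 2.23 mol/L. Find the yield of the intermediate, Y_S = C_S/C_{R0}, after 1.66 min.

0.601

For first-order series with pure R initially, C_S(t) = k₁C_{R0}/(k₂−k₁)·(e^(−k₁t) − e^(−k₂t)).
e^(−k₁t) = e^(−0.990×1.66) = e^(−1.643) = 0.1933; e^(−k₂t) = e^(−0.4797) = 0.6189.
C_S = 0.990×2.23/(0.289−0.990) × (0.1933−0.6189) = (-3.149)×(-0.4256) = 1.340 mol/L.
Y_S = C_S/C_{R0} = 1.340/2.23 = 0.601.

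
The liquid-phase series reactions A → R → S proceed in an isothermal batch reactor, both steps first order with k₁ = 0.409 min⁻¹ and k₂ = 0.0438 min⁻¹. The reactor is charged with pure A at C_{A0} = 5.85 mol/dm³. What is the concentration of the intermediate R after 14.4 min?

3.47 mol/dm³

Solving the coupled first-order balances gives C_R(t) = [k₁/(k₂−k₁)]·C_{A0}·(e^(−k₁t) − e^(−k₂t)).
e^(−k₁t) = e^(−0.409×14.4) = e^(−5.890) = 0.002768; e^(−k₂t) = e^(−0.6307) = 0.5322.
C_R = 0.409×5.85/(0.0438−0.409) × (0.002768−0.5322) = (-6.552)×(-0.5294) = 3.469 mol/dm³.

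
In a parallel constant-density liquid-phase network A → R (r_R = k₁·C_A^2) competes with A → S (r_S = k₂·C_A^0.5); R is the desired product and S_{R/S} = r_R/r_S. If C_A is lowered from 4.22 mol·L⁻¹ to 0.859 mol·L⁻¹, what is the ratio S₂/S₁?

S_{R/S} = (k₁/k₂)·C_A^1.5, so S₂/S₁ = (C_{A,2}/C_{A,1})^1.5.
= (0.859/4.22)^1.5 = (0.2036)^1.5 = 0.0918.

0.0918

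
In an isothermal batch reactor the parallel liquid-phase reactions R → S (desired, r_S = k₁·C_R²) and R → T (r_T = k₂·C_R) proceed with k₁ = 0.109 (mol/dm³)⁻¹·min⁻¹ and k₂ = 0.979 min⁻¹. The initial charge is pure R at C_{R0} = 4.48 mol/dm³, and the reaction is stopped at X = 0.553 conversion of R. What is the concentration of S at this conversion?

C_R = C_{R0}(1−X) = 2.003 mol/dm³.
Along a PFR/batch, dC_T/dC_R = −r_T/(r_S+r_T) = −k₂/(k₂+k₁·C_R).
Integrating from C_{R0} to C_R: C_T = (0.979/0.109)·ln[(0.979+0.109·4.48)/(0.979+0.109·2.00)] = 8.982·ln(1.467/1.197) = 1.827 mol/dm³.
Then C_S = (C_{R0}−C_R) − C_T = 2.477 − 1.827 = 0.6507 mol/dm³.

0.651 mol/dm³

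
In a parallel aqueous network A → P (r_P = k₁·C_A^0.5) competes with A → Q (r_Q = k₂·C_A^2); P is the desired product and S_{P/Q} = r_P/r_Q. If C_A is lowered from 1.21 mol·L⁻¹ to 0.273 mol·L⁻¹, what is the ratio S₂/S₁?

S_{P/Q} = (k₁/k₂)·C_A^-1.5, so S₂/S₁ = (C_{A,2}/C_{A,1})^-1.5.
= (0.273/1.21)^(-1.5) = (0.2256)^(-1.5) = 9.33.

9.33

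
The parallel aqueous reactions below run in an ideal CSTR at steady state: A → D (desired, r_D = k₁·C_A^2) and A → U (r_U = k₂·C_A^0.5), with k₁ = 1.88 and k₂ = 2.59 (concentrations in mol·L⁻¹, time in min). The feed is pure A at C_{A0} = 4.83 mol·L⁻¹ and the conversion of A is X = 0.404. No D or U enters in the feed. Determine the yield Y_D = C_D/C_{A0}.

Exit C_A = C_{A0}(1−X) = 4.83×0.596 = 2.879 mol·L⁻¹.
In a CSTR the entire volume is at exit conditions, so r_D = 1.88×2.879^2 = 15.58 and r_U = 2.59×2.879^0.5 = 4.394.
Fraction of consumed A going to D: r_D/(r_D+r_U) = 0.7800.
C_D = 0.7800·C_{A0}·X = 0.7800×4.83×0.404 = 1.52 mol·L⁻¹; Y_D = C_D/C_{A0} = 0.315.

0.315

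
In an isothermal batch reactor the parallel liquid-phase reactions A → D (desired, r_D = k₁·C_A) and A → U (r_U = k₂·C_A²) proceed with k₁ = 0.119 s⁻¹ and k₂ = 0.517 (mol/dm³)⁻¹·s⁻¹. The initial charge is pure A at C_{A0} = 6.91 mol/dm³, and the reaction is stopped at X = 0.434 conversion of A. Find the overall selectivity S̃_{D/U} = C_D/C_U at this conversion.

0.0436

C_A = C_{A0}(1−X) = 3.911 mol/dm³.
Along a PFR/batch, dC_D/dC_A = −r_D/(r_D+r_U) = −k₁/(k₁+k₂·C_A).
Integrating from C_{A0} to C_A: C_D = (0.119/0.517)·ln[(0.119+0.517·6.91)/(0.119+0.517·3.91)] = 0.2302·ln(3.691/2.141) = 0.1254 mol/dm³.
C_U = (C_{A0}−C_A)−C_D = 2.874 mol/dm³; S̃_{D/U} = 0.1254/2.874 = 0.0436.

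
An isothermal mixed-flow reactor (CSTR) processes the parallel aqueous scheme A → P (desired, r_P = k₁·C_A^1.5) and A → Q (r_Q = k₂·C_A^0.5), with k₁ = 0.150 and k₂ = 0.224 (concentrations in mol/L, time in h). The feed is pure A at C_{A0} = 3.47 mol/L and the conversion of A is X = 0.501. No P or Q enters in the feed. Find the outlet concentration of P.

Exit C_A = C_{A0}(1−X) = 3.47×0.499 = 1.732 mol/L.
In a CSTR the entire volume is at exit conditions, so r_P = 0.150×1.732^1.5 = 0.3418 and r_Q = 0.224×1.732^0.5 = 0.2948.
Fraction of consumed A going to P: r_P/(r_P+r_Q) = 0.5369.
C_P = 0.5369·C_{A0}·X = 0.5369×3.47×0.501 = 0.933 mol/L.

0.933 mol/L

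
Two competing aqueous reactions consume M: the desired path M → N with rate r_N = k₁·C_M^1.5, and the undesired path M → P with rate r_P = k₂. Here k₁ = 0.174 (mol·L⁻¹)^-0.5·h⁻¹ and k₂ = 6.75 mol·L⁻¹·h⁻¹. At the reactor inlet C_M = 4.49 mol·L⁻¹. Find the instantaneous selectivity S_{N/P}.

0.245

S_{N/P} = r_N/r_P = (k₁·C_M^1.5)/(k₂) = (k₁/k₂)·C_M^1.5.
= (0.174×4.490^1.5) / (6.75) = 1.655/6.750 = 0.245.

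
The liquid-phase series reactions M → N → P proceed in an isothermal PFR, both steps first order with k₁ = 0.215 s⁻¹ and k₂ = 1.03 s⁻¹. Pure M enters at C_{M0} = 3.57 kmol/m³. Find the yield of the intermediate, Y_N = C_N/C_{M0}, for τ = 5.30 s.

0.0833

Solving the coupled first-order balances gives C_N(τ) = [k₁/(k₂−k₁)]·C_{M0}·(e^(−k₁τ) − e^(−k₂τ)).
e^(−k₁τ) = e^(−0.215×5.30) = e^(−1.139) = 0.3200; e^(−k₂τ) = e^(−5.459) = 0.004258.
C_N = 0.215×3.57/(1.03−0.215) × (0.3200−0.004258) = 0.9418×0.3157 = 0.2973 kmol/m³.
Y_N = C_N/C_{M0} = 0.2973/3.57 = 0.0833.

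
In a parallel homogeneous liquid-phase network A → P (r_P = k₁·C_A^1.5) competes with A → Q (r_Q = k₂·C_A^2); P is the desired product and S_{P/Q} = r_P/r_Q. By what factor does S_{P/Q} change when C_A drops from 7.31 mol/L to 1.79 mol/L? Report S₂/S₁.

S_{P/Q} = (k₁/k₂)·C_A^-0.5, so S₂/S₁ = (C_{A,2}/C_{A,1})^-0.5.
= (1.79/7.31)^(-0.5) = (0.2449)^(-0.5) = 2.02.
Selectivity toward P rises as C_A falls — low-concentration operation is favoured.

2.02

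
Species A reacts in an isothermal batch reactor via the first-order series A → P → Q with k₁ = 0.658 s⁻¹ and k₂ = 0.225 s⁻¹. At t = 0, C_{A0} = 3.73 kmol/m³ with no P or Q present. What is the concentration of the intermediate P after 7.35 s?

1.04 kmol/m³

The intermediate concentration in a first-order A→B→C sequence is C_P = k₁C_{A0}(e^(−k₁t) − e^(−k₂t))/(k₂−k₁).
e^(−k₁t) = e^(−0.658×7.35) = e^(−4.836) = 0.007936; e^(−k₂t) = e^(−1.654) = 0.1913.
C_P = 0.658×3.73/(0.225−0.658) × (0.007936−0.1913) = (-5.668)×(-0.1834) = 1.040 kmol/m³.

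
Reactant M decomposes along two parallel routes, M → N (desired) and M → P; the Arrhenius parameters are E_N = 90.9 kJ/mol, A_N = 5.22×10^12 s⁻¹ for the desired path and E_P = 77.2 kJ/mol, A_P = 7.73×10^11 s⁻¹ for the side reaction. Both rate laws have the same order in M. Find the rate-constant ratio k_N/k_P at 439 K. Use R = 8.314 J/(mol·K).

With equal orders, S_{N/P} = k_N/k_P = (A_N/A_P)·exp[(E_P−E_N)/(RT)].
(E_P−E_N)/(RT) = (77.2−90.9)×10³/(8.314×439) = -13700/3650 = -3.754.
k_N/k_P = (5.22×10^12/7.73×10^11)·exp(-3.754) = 6.753 × 0.02343 = 0.158.
Since E_N > E_P, raising the temperature improves selectivity toward N.

0.158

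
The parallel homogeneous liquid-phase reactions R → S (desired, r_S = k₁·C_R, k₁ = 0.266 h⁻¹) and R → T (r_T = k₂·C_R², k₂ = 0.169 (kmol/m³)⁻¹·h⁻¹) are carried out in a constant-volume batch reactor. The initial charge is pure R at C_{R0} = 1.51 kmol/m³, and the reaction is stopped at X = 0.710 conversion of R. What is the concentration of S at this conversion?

0.672 kmol/m³

C_R = C_{R0}(1−X) = 0.4379 kmol/m³.
Along a PFR/batch, dC_S/dC_R = −r_S/(r_S+r_T) = −k₁/(k₁+k₂·C_R).
Integrating from C_{R0} to C_R: C_S = (0.266/0.169)·ln[(0.266+0.169·1.51)/(0.266+0.169·0.438)] = 1.574·ln(0.5212/0.3400) = 0.6723 kmol/m³.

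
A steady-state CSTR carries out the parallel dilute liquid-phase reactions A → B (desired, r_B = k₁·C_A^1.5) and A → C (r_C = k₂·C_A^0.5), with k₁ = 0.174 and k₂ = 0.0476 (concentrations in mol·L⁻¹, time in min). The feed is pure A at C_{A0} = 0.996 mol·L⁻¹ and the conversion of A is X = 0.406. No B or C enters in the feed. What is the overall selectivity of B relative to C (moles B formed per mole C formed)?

2.16

Exit C_A = C_{A0}(1−X) = 0.996×0.594 = 0.5916 mol·L⁻¹.
In a CSTR the entire volume is at exit conditions, so r_B = 0.174×0.5916^1.5 = 0.07918 and r_C = 0.0476×0.5916^0.5 = 0.03661.
Overall selectivity = C_B/C_C = r_Bτ/(r_Cτ) = r_B/r_C = 2.16.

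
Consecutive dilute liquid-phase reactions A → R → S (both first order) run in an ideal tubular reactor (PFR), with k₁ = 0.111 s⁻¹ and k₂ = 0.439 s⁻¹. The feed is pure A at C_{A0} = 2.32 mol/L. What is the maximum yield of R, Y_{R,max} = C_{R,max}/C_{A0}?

0.159

Evaluating C_R at τ_opt = ln(k₂/k₁)/(k₂−k₁) gives C_{R,max}/C_{A0} = (k₁/k₂)^[k₂/(k₂−k₁)].
= (0.111/0.439)^(0.439/(0.439−0.111)) = (0.2528)^(1.338) = 0.1588.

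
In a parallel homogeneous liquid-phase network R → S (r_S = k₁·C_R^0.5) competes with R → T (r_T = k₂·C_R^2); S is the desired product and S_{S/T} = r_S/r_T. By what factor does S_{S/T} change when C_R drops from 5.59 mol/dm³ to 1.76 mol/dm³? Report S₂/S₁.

S_{S/T} = (k₁/k₂)·C_R^-1.5, so S₂/S₁ = (C_{R,2}/C_{R,1})^-1.5.
= (1.76/5.59)^(-1.5) = (0.3148)^(-1.5) = 5.66.

5.66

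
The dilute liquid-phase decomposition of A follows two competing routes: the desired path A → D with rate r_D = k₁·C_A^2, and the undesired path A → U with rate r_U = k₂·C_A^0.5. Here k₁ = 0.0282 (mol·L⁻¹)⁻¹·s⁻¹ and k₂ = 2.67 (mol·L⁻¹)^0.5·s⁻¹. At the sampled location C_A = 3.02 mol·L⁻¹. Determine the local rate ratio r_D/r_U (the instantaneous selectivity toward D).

S_{D/U} = r_D/r_U = (k₁·C_A^2)/(k₂·C_A^0.5) = (k₁/k₂)·C_A^1.5.
= (0.0282×3.020^2) / (2.67×3.020^0.5) = 0.2572/4.640 = 0.0554.
Since the desired path is higher order in A, keeping C_A high (PFR or concentrated feed) favours D.

0.0554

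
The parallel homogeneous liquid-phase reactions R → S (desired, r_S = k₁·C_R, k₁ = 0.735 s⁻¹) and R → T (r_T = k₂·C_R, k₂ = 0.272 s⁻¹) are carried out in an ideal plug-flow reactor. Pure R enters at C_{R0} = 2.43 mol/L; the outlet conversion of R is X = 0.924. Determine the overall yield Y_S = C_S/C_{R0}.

0.674

C_R = C_{R0}(1−X) = 0.1847 mol/L.
Both paths are first order in R, so the instantaneous fraction to S is constant: dC_S/d(−C_R) = k₁/(k₁+k₂) = 0.7299.
C_S = 0.7299·(C_{R0}−C_R) = 0.7299×2.245 = 1.64 mol/L.
Y_S = C_S/C_{R0} = 1.639/2.43 = 0.674.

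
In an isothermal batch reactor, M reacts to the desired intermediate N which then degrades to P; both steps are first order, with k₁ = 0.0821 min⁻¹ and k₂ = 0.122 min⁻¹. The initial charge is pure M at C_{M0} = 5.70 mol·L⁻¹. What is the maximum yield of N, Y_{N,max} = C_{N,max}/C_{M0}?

0.298

At the optimum, C_{N,max}/C_{M0} = (k₁/k₂)^[k₂/(k₂−k₁)].
= (0.0821/0.122)^(0.122/(0.122−0.0821)) = (0.6730)^(3.058) = 0.2979.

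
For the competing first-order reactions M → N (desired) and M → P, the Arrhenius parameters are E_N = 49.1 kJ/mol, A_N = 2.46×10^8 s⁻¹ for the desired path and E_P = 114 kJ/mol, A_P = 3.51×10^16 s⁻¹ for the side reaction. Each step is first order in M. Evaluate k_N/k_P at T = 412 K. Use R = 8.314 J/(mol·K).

1.19

With equal orders, S_{N/P} = k_N/k_P = (A_N/A_P)·exp[(E_P−E_N)/(RT)].
(E_P−E_N)/(RT) = (114−49.1)×10³/(8.314×412) = 64900/3425 = 18.95.
k_N/k_P = (2.46×10^8/3.51×10^16)·exp(18.95) = 7.009×10^-9 × 1.692×10^8 = 1.19.
Since E_N < E_P, lowering the temperature improves selectivity toward N.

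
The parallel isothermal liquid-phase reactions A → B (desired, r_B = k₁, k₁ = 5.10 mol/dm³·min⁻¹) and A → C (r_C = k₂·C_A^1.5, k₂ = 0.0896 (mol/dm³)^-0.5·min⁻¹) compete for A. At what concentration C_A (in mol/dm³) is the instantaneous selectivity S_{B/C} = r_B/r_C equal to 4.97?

5.08 mol/dm³

S_{B/C} = (k₁/k₂)·C_A^-1.5 ⇒ C_A = (S·k₂/k₁)^(1/(-1.5)).
= (4.97×0.0896/5.10)^(-0.6667) = (0.08732)^(-0.6667) = 5.08 mol/dm³.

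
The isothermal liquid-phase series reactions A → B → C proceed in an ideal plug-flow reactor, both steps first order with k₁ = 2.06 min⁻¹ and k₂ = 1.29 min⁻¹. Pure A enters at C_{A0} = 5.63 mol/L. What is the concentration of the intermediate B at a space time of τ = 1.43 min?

Solving the coupled first-order balances gives C_B(τ) = [k₁/(k₂−k₁)]·C_{A0}·(e^(−k₁τ) − e^(−k₂τ)).
e^(−k₁τ) = e^(−2.06×1.43) = e^(−2.946) = 0.05256; e^(−k₂τ) = e^(−1.845) = 0.1581.
C_B = 2.06×5.63/(1.29−2.06) × (0.05256−0.1581) = (-15.06)×(-0.1055) = 1.589 mol/L.

1.59 mol/L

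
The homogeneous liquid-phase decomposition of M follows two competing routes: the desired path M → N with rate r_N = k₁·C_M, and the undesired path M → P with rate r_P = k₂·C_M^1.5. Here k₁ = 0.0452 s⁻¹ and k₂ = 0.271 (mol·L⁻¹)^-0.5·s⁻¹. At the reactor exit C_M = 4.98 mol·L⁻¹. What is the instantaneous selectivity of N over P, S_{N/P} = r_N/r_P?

0.0747

S_{N/P} = r_N/r_P = (k₁·C_M)/(k₂·C_M^1.5) = (k₁/k₂)·C_M^-0.5.
= (0.0452×4.980) / (0.271×4.980^1.5) = 0.2251/3.012 = 0.0747.
The undesired path is higher order in M, so low C_M (CSTR or dilute feed) favours N.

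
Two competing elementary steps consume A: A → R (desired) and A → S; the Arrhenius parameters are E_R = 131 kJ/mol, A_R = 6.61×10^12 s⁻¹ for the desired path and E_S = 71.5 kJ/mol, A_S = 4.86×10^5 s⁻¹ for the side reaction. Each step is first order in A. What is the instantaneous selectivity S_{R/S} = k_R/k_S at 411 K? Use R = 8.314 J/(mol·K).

0.373

Since both paths have the same order in A, the concentration cancels and S_{R/S} = k_R/k_S = (A_R/A_S)·exp[(E_S−E_R)/(RT)].
(E_S−E_R)/(RT) = (71.5−131)×10³/(8.314×411) = -59500/3417 = -17.41.
k_R/k_S = (6.61×10^12/4.86×10^5)·exp(-17.41) = 1.360×10^7 × 2.740×10^-8 = 0.373.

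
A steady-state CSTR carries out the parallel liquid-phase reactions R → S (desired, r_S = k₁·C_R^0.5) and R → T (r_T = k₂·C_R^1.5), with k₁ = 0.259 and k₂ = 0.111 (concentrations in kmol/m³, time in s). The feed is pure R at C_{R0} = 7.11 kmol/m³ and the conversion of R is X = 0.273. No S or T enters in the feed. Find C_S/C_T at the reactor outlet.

0.451

Exit C_R = C_{R0}(1−X) = 7.11×0.727 = 5.169 kmol/m³.
In a CSTR the entire volume is at exit conditions, so r_S = 0.259×5.169^0.5 = 0.5888 and r_T = 0.111×5.169^1.5 = 1.304.
Overall selectivity = C_S/C_T = r_Sτ/(r_Tτ) = r_S/r_T = 0.451.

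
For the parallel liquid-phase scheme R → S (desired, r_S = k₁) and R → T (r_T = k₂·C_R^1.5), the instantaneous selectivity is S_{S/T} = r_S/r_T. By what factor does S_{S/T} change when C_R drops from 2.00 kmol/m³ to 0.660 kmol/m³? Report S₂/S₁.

5.28

S_{S/T} = (k₁/k₂)·C_R^-1.5, so S₂/S₁ = (C_{R,2}/C_{R,1})^-1.5.
= (0.660/2.00)^(-1.5) = (0.3300)^(-1.5) = 5.28.
Selectivity toward S rises as C_R falls — low-concentration operation is favoured.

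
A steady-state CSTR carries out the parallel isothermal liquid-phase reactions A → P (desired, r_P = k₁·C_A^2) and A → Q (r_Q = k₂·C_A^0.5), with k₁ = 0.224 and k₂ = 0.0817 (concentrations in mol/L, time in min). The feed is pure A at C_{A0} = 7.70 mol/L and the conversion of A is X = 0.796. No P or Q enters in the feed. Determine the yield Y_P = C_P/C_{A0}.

Exit C_A = C_{A0}(1−X) = 7.70×0.204 = 1.571 mol/L.
Rates in a CSTR are evaluated at the outlet concentration: r_P = 0.224×1.571^2 = 0.5527, r_Q = 0.0817×1.571^0.5 = 0.1024.
Fraction of consumed A going to P: r_P/(r_P+r_Q) = 0.8437.
C_P = 0.8437·C_{A0}·X = 0.8437×7.70×0.796 = 5.17 mol/L; Y_P = C_P/C_{A0} = 0.672.

0.672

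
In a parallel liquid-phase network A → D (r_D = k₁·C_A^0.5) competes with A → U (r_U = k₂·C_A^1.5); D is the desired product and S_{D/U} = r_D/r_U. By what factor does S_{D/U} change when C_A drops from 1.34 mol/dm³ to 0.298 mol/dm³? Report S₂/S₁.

4.50

S_{D/U} = (k₁/k₂)·C_A⁻¹, so S₂/S₁ = (C_{A,2}/C_{A,1})⁻¹.
= 1.34/0.298 = 4.50.
Selectivity toward D rises as C_A falls — low-concentration operation is favoured.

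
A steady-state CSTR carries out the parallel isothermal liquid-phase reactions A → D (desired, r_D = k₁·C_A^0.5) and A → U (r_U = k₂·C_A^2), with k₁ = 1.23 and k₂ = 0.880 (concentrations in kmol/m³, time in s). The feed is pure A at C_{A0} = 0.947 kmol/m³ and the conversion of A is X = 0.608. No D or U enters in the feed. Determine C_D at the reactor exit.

0.496 kmol/m³

Exit C_A = C_{A0}(1−X) = 0.947×0.392 = 0.3712 kmol/m³.
Rates in a CSTR are evaluated at the outlet concentration: r_D = 1.23×0.3712^0.5 = 0.7494, r_U = 0.880×0.3712^2 = 0.1213.
Fraction of consumed A going to D: r_D/(r_D+r_U) = 0.8607.
C_D = 0.8607·C_{A0}·X = 0.8607×0.947×0.608 = 0.496 kmol/m³.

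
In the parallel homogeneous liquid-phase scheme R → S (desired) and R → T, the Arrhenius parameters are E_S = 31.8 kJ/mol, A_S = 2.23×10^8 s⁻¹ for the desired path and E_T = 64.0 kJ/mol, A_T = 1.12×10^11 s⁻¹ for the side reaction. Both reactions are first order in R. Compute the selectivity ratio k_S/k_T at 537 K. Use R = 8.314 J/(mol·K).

Since both paths have the same order in R, the concentration cancels and S_{S/T} = k_S/k_T = (A_S/A_T)·exp[(E_T−E_S)/(RT)].
(E_T−E_S)/(RT) = (64.0−31.8)×10³/(8.314×537) = 32200/4465 = 7.212.
k_S/k_T = (2.23×10^8/1.12×10^11)·exp(7.212) = 0.001991 × 1356 = 2.70.
Since E_S < E_T, lowering the temperature improves selectivity toward S.

2.70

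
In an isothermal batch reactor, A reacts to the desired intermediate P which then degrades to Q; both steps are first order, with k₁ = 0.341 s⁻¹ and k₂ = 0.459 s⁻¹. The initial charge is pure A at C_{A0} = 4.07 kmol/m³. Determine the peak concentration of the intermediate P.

At the optimum, C_{P,max}/C_{A0} = (k₁/k₂)^[k₂/(k₂−k₁)].
= (0.341/0.459)^(0.459/(0.459−0.341)) = (0.7429)^(3.890) = 0.3148.
C_{P,max} = 0.3148×4.07 = 1.28 kmol/m³.

1.28 kmol/m³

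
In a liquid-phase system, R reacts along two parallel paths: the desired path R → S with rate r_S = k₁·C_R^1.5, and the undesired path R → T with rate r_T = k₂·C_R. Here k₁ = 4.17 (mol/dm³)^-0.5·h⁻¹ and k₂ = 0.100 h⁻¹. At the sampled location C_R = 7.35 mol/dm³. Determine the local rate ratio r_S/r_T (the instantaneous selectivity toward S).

113

S_{S/T} = r_S/r_T = (k₁·C_R^1.5)/(k₂·C_R) = (k₁/k₂)·C_R^0.5.
= (4.17×7.350^1.5) / (0.100×7.350) = 83.09/0.7350 = 113.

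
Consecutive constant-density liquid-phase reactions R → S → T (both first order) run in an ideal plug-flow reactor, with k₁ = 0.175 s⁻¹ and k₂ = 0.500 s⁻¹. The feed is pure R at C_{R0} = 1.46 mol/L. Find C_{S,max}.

0.290 mol/L

For a first-order series the maximum intermediate yield is C_{S,max}/C_{R0} = (k₁/k₂)^[k₂/(k₂−k₁)].
= (0.175/0.500)^(0.500/(0.500−0.175)) = (0.3500)^(1.538) = 0.1989.
C_{S,max} = 0.1989×1.46 = 0.290 mol/L.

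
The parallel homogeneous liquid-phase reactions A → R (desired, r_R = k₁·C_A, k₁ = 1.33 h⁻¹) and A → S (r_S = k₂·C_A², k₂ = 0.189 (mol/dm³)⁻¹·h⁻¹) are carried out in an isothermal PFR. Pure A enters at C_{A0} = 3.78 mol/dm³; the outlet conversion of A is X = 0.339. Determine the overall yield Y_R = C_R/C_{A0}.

0.235

C_A = C_{A0}(1−X) = 2.499 mol/dm³.
Along a PFR/batch, dC_R/dC_A = −r_R/(r_R+r_S) = −k₁/(k₁+k₂·C_A).
Integrating from C_{A0} to C_A: C_R = (1.33/0.189)·ln[(1.33+0.189·3.78)/(1.33+0.189·2.50)] = 7.037·ln(2.044/1.802) = 0.8873 mol/dm³.
Y_R = C_R/C_{A0} = 0.8873/3.78 = 0.235.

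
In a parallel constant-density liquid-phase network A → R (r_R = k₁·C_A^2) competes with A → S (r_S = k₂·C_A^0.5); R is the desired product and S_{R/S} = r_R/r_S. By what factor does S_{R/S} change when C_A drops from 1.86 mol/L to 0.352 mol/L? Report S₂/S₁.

S_{R/S} = (k₁/k₂)·C_A^1.5, so S₂/S₁ = (C_{A,2}/C_{A,1})^1.5.
= (0.352/1.86)^1.5 = (0.1892)^1.5 = 0.0823.

0.0823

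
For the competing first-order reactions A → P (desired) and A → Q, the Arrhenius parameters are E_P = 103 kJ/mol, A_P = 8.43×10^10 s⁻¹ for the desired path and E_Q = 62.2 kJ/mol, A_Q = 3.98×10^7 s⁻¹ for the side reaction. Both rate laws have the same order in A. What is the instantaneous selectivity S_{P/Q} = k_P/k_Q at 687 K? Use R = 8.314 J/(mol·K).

With equal orders, S_{P/Q} = k_P/k_Q = (A_P/A_Q)·exp[(E_Q−E_P)/(RT)].
(E_Q−E_P)/(RT) = (62.2−103)×10³/(8.314×687) = -40800/5712 = -7.143.
k_P/k_Q = (8.43×10^10/3.98×10^7)·exp(-7.143) = 2118 × 7.902×10^-4 = 1.67.
Since E_P > E_Q, raising the temperature improves selectivity toward P.

1.67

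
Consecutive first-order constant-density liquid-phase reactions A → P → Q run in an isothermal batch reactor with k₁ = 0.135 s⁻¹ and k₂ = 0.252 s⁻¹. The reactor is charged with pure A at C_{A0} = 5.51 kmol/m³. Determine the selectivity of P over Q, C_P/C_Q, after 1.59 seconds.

4.50

For first-order series with pure A initially, C_P(t) = k₁C_{A0}/(k₂−k₁)·(e^(−k₁t) − e^(−k₂t)).
e^(−k₁t) = e^(−0.135×1.59) = e^(−0.2147) = 0.8068; e^(−k₂t) = e^(−0.4007) = 0.6699.
C_P = 0.135×5.51/(0.252−0.135) × (0.8068−0.6699) = 6.358×0.1370 = 0.8707 kmol/m³.
C_A = C_{A0}e^(−k₁t) = 4.446 kmol/m³, so C_Q = C_{A0}−C_A−C_P = 0.1937 kmol/m³; C_P/C_Q = 4.50.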